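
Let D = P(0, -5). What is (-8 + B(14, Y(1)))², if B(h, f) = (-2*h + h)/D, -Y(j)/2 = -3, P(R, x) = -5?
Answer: 676/25 ≈ 27.040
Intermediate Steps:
Y(j) = 6 (Y(j) = -2*(-3) = 6)
D = -5
B(h, f) = h/5 (B(h, f) = (-2*h + h)/(-5) = -h*(-⅕) = h/5)
(-8 + B(14, Y(1)))² = (-8 + (⅕)*14)² = (-8 + 14/5)² = (-26/5)² = 676/25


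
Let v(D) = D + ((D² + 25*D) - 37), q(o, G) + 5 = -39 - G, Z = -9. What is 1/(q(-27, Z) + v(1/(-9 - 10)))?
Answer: -361/26485 ≈ -0.013630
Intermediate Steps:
q(o, G) = -44 - G (q(o, G) = -5 + (-39 - G) = -44 - G)
v(D) = -37 + D² + 26*D (v(D) = D + (-37 + D² + 25*D) = -37 + D² + 26*D)
1/(q(-27, Z) + v(1/(-9 - 10))) = 1/((-44 - 1*(-9)) + (-37 + (1/(-9 - 10))² + 26/(-9 - 10))) = 1/((-44 + 9) + (-37 + (1/(-19))² + 26/(-19))) = 1/(-35 + (-37 + (-1/19)² + 26*(-1/19))) = 1/(-35 + (-37 + 1/361 - 26/19)) = 1/(-35 - 13850/361) = 1/(-26485/361) = -361/26485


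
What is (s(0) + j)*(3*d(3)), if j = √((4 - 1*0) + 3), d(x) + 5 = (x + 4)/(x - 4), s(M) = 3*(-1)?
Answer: 108 - 36*√7 ≈ 12.753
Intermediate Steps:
s(M) = -3
d(x) = -5 + (4 + x)/(-4 + x) (d(x) = -5 + (x + 4)/(x - 4) = -5 + (4 + x)/(-4 + x))
j = √7 (j = √((4 + 0) + 3) = √(4 + 3) = √7 ≈ 2.6458)
(s(0) + j)*(3*d(3)) = (-3 + √7)*(3*(4*(6 - 1*3)/(-4 + 3))) = (-3 + √7)*(3*(4*(6 - 3)/(-1))) = (-3 + √7)*(3*(4*(-1)*3)) = (-3 + √7)*(3*(-12)) = (-3 + √7)*(-36) = 108 - 36*√7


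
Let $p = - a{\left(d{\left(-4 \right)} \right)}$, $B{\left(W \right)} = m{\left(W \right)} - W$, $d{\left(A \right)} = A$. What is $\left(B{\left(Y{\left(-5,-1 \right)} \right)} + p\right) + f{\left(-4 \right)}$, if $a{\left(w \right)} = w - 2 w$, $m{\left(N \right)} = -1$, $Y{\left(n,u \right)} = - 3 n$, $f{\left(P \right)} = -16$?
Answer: $-36$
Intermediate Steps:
$B{\left(W \right)} = -1 - W$
$a{\left(w \right)} = - w$
$p = -4$ ($p = - \left(-1\right) \left(-4\right) = \left(-1\right) 4 = -4$)
$\left(B{\left(Y{\left(-5,-1 \right)} \right)} + p\right) + f{\left(-4 \right)} = \left(\left(-1 - \left(-3\right) \left(-5\right)\right) - 4\right) - 16 = \left(\left(-1 - 15\right) - 4\right) - 16 = \left(-16 - 4\right) - 16 = -20 - 16 = -36$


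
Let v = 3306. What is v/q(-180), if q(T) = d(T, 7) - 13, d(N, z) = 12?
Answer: -3306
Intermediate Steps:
q(T) = -1 (q(T) = 12 - 13 = -1)
v/q(-180) = 3306/(-1) = 3306*(-1) = -3306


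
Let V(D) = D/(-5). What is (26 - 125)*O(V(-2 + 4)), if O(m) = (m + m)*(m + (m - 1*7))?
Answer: -15444/25 ≈ -617.76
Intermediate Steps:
V(D) = -D/5 (V(D) = D*(-⅕) = -D/5)
O(m) = 2*m*(-7 + 2*m) (O(m) = (2*m)*(m + (m - 7)) = (2*m)*(m + (-7 + m)) = (2*m)*(-7 + 2*m) = 2*m*(-7 + 2*m))
(26 - 125)*O(V(-2 + 4)) = (26 - 125)*(2*(-(-2 + 4)/5)*(-7 + 2*(-(-2 + 4)/5))) = -198*(-⅕*2)*(-7 + 2*(-⅕*2)) = -198*(-2)*(-7 + 2*(-⅖))/5 = -198*(-2)*(-7 - ⅘)/5 = -198*(-2)*(-39)/(5*5) = -99*156/25 = -15444/25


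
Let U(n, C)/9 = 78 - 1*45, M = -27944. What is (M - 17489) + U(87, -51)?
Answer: -45136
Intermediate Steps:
U(n, C) = 297 (U(n, C) = 9*(78 - 1*45) = 9*(78 - 45) = 9*33 = 297)
(M - 17489) + U(87, -51) = (-27944 - 17489) + 297 = -45433 + 297 = -45136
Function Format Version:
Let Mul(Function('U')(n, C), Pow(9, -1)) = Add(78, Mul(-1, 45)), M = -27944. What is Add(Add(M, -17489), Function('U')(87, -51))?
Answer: -45136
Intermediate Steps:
Function('U')(n, C) = 297 (Function('U')(n, C) = Mul(9, Add(78, Mul(-1, 45))) = Mul(9, Add(78, -45)) = Mul(9, 33) = 297)
Add(Add(M, -17489), Function('U')(87, -51)) = Add(Add(-27944, -17489), 297) = Add(-45433, 297) = -45136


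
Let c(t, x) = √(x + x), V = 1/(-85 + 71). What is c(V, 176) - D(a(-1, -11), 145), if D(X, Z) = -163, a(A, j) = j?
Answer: 163 + 4*√22 ≈ 181.76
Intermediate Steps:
V = -1/14 (V = 1/(-14) = -1/14 ≈ -0.071429)
c(t, x) = √2*√x (c(t, x) = √(2*x) = √2*√x)
c(V, 176) - D(a(-1, -11), 145) = √2*√176 - 1*(-163) = √2*(4*√11) + 163 = 4*√22 + 163 = 163 + 4*√22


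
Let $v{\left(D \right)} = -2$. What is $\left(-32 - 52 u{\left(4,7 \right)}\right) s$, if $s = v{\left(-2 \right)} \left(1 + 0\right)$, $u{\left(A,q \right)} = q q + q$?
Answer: $5888$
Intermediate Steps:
$u{\left(A,q \right)} = q + q^{2}$ ($u{\left(A,q \right)} = q^{2} + q = q + q^{2}$)
$s = -2$ ($s = - 2 \left(1 + 0\right) = \left(-2\right) 1 = -2$)
$\left(-32 - 52 u{\left(4,7 \right)}\right) s = \left(-32 - 52 \cdot 7 \left(1 + 7\right)\right) \left(-2\right) = \left(-32 - 52 \cdot 7 \cdot 8\right) \left(-2\right) = \left(-32 - 2912\right) \left(-2\right) = \left(-2944\right) \left(-2\right) = 5888$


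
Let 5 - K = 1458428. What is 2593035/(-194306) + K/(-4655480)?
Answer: -5894221121181/452293848440 ≈ -13.032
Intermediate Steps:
K = -1458423 (K = 5 - 1*1458428 = 5 - 1458428 = -1458423)
2593035/(-194306) + K/(-4655480) = 2593035/(-194306) - 1458423/(-4655480) = 2593035*(-1/194306) - 1458423*(-1/4655480) = -2593035/194306 + 1458423/4655480 = -5894221121181/452293848440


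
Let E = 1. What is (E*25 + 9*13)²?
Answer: 20164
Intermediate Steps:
(E*25 + 9*13)² = (1*25 + 9*13)² = (25 + 117)² = 142² = 20164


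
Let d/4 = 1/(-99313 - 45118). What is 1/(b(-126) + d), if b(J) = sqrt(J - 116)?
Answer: -288862/2524097965089 - 229463451371*I*sqrt(2)/5048195930178 ≈ -1.1444e-7 - 0.064282*I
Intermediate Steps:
d = -4/144431 (d = 4/(-99313 - 45118) = 4/(-144431) = 4*(-1/144431) = -4/144431 ≈ -2.7695e-5)
b(J) = sqrt(-116 + J)
1/(b(-126) + d) = 1/(sqrt(-116 - 126) - 4/144431) = 1/(sqrt(-242) - 4/144431) = 1/(11*I*sqrt(2) - 4/144431) = 1/(-4/144431 + 11*I*sqrt(2))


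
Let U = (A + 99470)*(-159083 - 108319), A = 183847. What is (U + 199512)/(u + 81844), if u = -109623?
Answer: 75759332922/27779 ≈ 2.7272e+6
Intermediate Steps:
U = -75759532434 (U = (183847 + 99470)*(-159083 - 108319) = 283317*(-267402) = -75759532434)
(U + 199512)/(u + 81844) = (-75759532434 + 199512)/(-109623 + 81844) = -75759332922/(-27779) = -75759332922*(-1/27779) = 75759332922/27779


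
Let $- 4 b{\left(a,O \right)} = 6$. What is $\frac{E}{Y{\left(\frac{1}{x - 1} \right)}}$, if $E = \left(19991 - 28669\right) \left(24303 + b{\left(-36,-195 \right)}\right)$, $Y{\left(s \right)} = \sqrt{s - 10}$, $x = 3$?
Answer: $\frac{210888417 i \sqrt{38}}{19} \approx 6.8421 \cdot 10^{7} i$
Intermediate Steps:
$b{\left(a,O \right)} = - \frac{3}{2}$ ($b{\left(a,O \right)} = \left(- \frac{1}{4}\right) 6 = - \frac{3}{2}$)
$Y{\left(s \right)} = \sqrt{-10 + s}$
$E = -210888417$ ($E = \left(19991 - 28669\right) \left(24303 - \frac{3}{2}\right) = \left(-8678\right) \frac{48603}{2} = -210888417$)
$\frac{E}{Y{\left(\frac{1}{x - 1} \right)}} = - \frac{210888417}{\sqrt{-10 + \frac{1}{3 - 1}}} = - \frac{210888417}{\sqrt{-10 + \frac{1}{2}}} = - \frac{210888417}{\sqrt{- \frac{19}{2}}} = - \frac{210888417}{\frac{1}{2} i \sqrt{38}} = - 210888417 \left(- \frac{i \sqrt{38}}{19}\right) = \frac{210888417 i \sqrt{38}}{19}$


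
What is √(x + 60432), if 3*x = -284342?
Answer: I*√309138/3 ≈ 185.33*I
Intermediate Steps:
x = -284342/3 (x = (⅓)*(-284342) = -284342/3 ≈ -94781.)
√(x + 60432) = √(-284342/3 + 60432) = √(-103046/3) = I*√309138/3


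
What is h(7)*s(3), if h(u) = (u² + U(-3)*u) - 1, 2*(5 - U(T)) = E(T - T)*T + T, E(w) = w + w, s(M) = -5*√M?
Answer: -935*√3/2 ≈ -809.73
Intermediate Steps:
E(w) = 2*w
U(T) = 5 - T/2 (U(T) = 5 - ((2*(T - T))*T + T)/2 = 5 - ((2*0)*T + T)/2 = 5 - (0*T + T)/2 = 5 - (0 + T)/2 = 5 - T/2)
h(u) = -1 + u² + 13*u/2 (h(u) = (u² + (5 - ½*(-3))*u) - 1 = (u² + (5 + 3/2)*u) - 1 = (u² + 13*u/2) - 1 = -1 + u² + 13*u/2)
h(7)*s(3) = (-1 + 7² + (13/2)*7)*(-5*√3) = (-1 + 49 + 91/2)*(-5*√3) = 187*(-5*√3)/2 = -935*√3/2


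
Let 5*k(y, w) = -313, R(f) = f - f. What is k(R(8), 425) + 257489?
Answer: 1287132/5 ≈ 2.5743e+5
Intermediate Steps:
R(f) = 0
k(y, w) = -313/5 (k(y, w) = (⅕)*(-313) = -313/5)
k(R(8), 425) + 257489 = -313/5 + 257489 = 1287132/5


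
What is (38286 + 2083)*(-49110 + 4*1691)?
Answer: -1709465674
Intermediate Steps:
(38286 + 2083)*(-49110 + 4*1691) = 40369*(-49110 + 6764) = 40369*(-42346) = -1709465674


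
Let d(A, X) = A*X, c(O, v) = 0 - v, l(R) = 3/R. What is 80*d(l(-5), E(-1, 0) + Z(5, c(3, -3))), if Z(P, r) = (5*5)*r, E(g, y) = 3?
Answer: -3744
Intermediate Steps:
c(O, v) = -v
Z(P, r) = 25*r
80*d(l(-5), E(-1, 0) + Z(5, c(3, -3))) = 80*((3/(-5))*(3 + 25*(-1*(-3)))) = 80*((3*(-1/5))*(3 + 25*3)) = 80*(-3*(3 + 75)/5) = 80*(-3/5*78) = 80*(-234/5) = -3744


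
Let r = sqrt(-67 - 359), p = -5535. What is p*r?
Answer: -5535*I*sqrt(426) ≈ -1.1424e+5*I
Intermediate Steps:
r = I*sqrt(426) (r = sqrt(-426) = I*sqrt(426) ≈ 20.64*I)
p*r = -5535*I*sqrt(426)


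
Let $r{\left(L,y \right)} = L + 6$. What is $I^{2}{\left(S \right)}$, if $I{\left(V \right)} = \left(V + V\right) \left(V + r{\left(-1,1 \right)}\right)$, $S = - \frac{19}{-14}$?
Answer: $\frac{2859481}{9604} \approx 297.74$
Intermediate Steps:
$r{\left(L,y \right)} = 6 + L$
$S = \frac{19}{14}$ ($S = \left(-19\right) \left(- \frac{1}{14}\right) = \frac{19}{14} \approx 1.3571$)
$I{\left(V \right)} = 2 V \left(5 + V\right)$ ($I{\left(V \right)} = \left(V + V\right) \left(V + \left(6 - 1\right)\right) = 2 V \left(V + 5\right) = 2 V \left(5 + V\right)$)
$I^{2}{\left(S \right)} = \left(2 \cdot \frac{19}{14} \left(5 + \frac{19}{14}\right)\right)^{2} = \left(2 \cdot \frac{19}{14} \cdot \frac{89}{14}\right)^{2} = \left(\frac{1691}{98}\right)^{2} = \frac{2859481}{9604}$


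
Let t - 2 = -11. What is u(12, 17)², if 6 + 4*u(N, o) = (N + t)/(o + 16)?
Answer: 4225/1936 ≈ 2.1823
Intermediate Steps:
t = -9 (t = 2 - 11 = -9)
u(N, o) = -3/2 + (-9 + N)/(4*(16 + o)) (u(N, o) = -3/2 + ((N - 9)/(o + 16))/4 = -3/2 + ((-9 + N)/(16 + o))/4 = -3/2 + (-9 + N)/(4*(16 + o)))
u(12, 17)² = ((-105 + 12 - 6*17)/(4*(16 + 17)))² = ((¼)*(-105 + 12 - 102)/33)² = ((¼)*(1/33)*(-195))² = (-65/44)² = 4225/1936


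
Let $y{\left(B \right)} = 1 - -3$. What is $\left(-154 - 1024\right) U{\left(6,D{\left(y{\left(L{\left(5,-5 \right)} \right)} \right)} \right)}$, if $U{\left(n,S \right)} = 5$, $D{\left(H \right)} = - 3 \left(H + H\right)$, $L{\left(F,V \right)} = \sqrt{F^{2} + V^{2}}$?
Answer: $-5890$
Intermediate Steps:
$y{\left(B \right)} = 4$ ($y{\left(B \right)} = 1 + 3 = 4$)
$D{\left(H \right)} = - 6 H$ ($D{\left(H \right)} = - 3 \cdot 2 H = - 6 H$)
$\left(-154 - 1024\right) U{\left(6,D{\left(y{\left(L{\left(5,-5 \right)} \right)} \right)} \right)} = \left(-154 - 1024\right) 5 = \left(-1178\right) 5 = -5890$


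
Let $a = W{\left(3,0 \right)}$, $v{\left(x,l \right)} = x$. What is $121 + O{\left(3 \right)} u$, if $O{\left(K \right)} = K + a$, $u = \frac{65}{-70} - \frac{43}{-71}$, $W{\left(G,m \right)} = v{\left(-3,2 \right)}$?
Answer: $121$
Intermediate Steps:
$W{\left(G,m \right)} = -3$
$u = - \frac{321}{994}$ ($u = 65 \left(- \frac{1}{70}\right) - - \frac{43}{71} = - \frac{13}{14} + \frac{43}{71} = - \frac{321}{994} \approx -0.32294$)
$a = -3$
$O{\left(K \right)} = -3 + K$ ($O{\left(K \right)} = K - 3 = -3 + K$)
$121 + O{\left(3 \right)} u = 121 + \left(-3 + 3\right) \left(- \frac{321}{994}\right) = 121 + 0 \left(- \frac{321}{994}\right) = 121 + 0 = 121$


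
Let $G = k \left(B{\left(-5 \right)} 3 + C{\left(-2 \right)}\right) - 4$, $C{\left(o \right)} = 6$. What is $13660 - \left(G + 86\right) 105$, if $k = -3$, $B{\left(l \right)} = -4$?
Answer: $3160$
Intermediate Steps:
$G = 14$ ($G = - 3 \left(\left(-4\right) 3 + 6\right) - 4 = - 3 \left(-12 + 6\right) - 4 = \left(-3\right) \left(-6\right) - 4 = 18 - 4 = 14$)
$13660 - \left(G + 86\right) 105 = 13660 - \left(14 + 86\right) 105 = 13660 - 100 \cdot 105 = 13660 - 10500 = 3160$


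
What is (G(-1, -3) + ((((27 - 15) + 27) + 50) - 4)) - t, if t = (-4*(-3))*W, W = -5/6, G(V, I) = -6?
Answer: 89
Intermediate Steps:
W = -5/6 (W = -5*1/6 = -5/6 ≈ -0.83333)
t = -10 (t = -4*(-3)*(-5/6) = 12*(-5/6) = -10)
(G(-1, -3) + ((((27 - 15) + 27) + 50) - 4)) - t = (-6 + ((((27 - 15) + 27) + 50) - 4)) - 1*(-10) = (-6 + (((12 + 27) + 50) - 4)) + 10 = (-6 + ((39 + 50) - 4)) + 10 = (-6 + (89 - 4)) + 10 = (-6 + 85) + 10 = 79 + 10 = 89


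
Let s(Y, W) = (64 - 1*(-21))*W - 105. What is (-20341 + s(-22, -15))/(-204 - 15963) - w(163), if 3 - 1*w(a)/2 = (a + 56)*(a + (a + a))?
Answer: 3462605113/16167 ≈ 2.1418e+5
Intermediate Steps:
s(Y, W) = -105 + 85*W (s(Y, W) = (64 + 21)*W - 105 = 85*W - 105 = -105 + 85*W)
w(a) = 6 - 6*a*(56 + a) (w(a) = 6 - 2*(a + 56)*(a + (a + a)) = 6 - 2*(56 + a)*(a + 2*a) = 6 - 2*(56 + a)*3*a = 6 - 6*a*(56 + a))
(-20341 + s(-22, -15))/(-204 - 15963) - w(163) = (-20341 + (-105 + 85*(-15)))/(-204 - 15963) - (6 - 336*163 - 6*163²) = (-20341 + (-105 - 1275))/(-16167) - (6 - 54768 - 6*26569) = (-20341 - 1380)*(-1/16167) - (6 - 54768 - 159414) = -21721*(-1/16167) - 1*(-214176) = 21721/16167 + 214176 = 3462605113/16167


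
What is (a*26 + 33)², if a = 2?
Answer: 7225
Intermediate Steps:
(a*26 + 33)² = (2*26 + 33)² = (52 + 33)² = 85² = 7225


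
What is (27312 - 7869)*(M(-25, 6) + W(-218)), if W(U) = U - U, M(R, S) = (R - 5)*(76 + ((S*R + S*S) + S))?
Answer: 18665280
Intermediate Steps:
M(R, S) = (-5 + R)*(76 + S + S**2 + R*S) (M(R, S) = (-5 + R)*(76 + ((R*S + S**2) + S)) = (-5 + R)*(76 + ((S**2 + R*S) + S)) = (-5 + R)*(76 + (S + S**2 + R*S)) = (-5 + R)*(76 + S + S**2 + R*S))
W(U) = 0
(27312 - 7869)*(M(-25, 6) + W(-218)) = (27312 - 7869)*((-380 - 5*6 - 5*6**2 + 76*(-25) - 25*6**2 + 6*(-25)**2 - 4*(-25)*6) + 0) = 19443*((-380 - 30 - 5*36 - 1900 - 25*36 + 6*625 + 600) + 0) = 19443*((-380 - 30 - 180 - 1900 - 900 + 3750 + 600) + 0) = 19443*(960 + 0) = 19443*960 = 18665280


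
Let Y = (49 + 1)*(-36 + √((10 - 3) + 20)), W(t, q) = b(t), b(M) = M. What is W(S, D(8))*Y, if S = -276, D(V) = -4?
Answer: 496800 - 41400*√3 ≈ 4.2509e+5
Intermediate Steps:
W(t, q) = t
Y = -1800 + 150*√3 (Y = 50*(-36 + √(7 + 20)) = 50*(-36 + √27) = 50*(-36 + 3*√3) = -1800 + 150*√3 ≈ -1540.2)
W(S, D(8))*Y = -276*(-1800 + 150*√3) = 496800 - 41400*√3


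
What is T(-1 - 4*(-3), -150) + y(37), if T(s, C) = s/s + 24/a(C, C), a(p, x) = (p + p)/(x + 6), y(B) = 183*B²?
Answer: 6263488/25 ≈ 2.5054e+5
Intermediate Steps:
a(p, x) = 2*p/(6 + x) (a(p, x) = (2*p)/(6 + x) = 2*p/(6 + x))
T(s, C) = 1 + 12*(6 + C)/C (T(s, C) = s/s + 24/((2*C/(6 + C))) = 1 + 24*((6 + C)/(2*C)) = 1 + 12*(6 + C)/C)
T(-1 - 4*(-3), -150) + y(37) = (13 + 72/(-150)) + 183*37² = (13 + 72*(-1/150)) + 183*1369 = (13 - 12/25) + 250527 = 313/25 + 250527 = 6263488/25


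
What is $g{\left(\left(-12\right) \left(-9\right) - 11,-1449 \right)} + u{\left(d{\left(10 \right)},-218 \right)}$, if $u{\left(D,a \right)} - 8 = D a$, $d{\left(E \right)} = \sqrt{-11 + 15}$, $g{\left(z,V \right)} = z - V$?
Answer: $1118$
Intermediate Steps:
$d{\left(E \right)} = 2$ ($d{\left(E \right)} = \sqrt{4} = 2$)
$u{\left(D,a \right)} = 8 + D a$
$g{\left(\left(-12\right) \left(-9\right) - 11,-1449 \right)} + u{\left(d{\left(10 \right)},-218 \right)} = \left(\left(\left(-12\right) \left(-9\right) - 11\right) - -1449\right) + \left(8 + 2 \left(-218\right)\right) = \left(\left(108 - 11\right) + 1449\right) + \left(8 - 436\right) = \left(97 + 1449\right) - 428 = 1546 - 428 = 1118$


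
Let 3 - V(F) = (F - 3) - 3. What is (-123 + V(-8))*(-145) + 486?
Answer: 15856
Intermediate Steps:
V(F) = 9 - F (V(F) = 3 - ((F - 3) - 3) = 3 - ((-3 + F) - 3) = 3 - (-6 + F) = 3 + (6 - F) = 9 - F)
(-123 + V(-8))*(-145) + 486 = (-123 + (9 - 1*(-8)))*(-145) + 486 = (-123 + (9 + 8))*(-145) + 486 = (-123 + 17)*(-145) + 486 = -106*(-145) + 486 = 15370 + 486 = 15856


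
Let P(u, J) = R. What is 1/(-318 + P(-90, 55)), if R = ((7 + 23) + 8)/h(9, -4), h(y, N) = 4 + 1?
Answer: -5/1552 ≈ -0.0032216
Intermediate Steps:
h(y, N) = 5
R = 38/5 (R = ((7 + 23) + 8)/5 = (30 + 8)*(⅕) = 38*(⅕) = 38/5 ≈ 7.6000)
P(u, J) = 38/5
1/(-318 + P(-90, 55)) = 1/(-318 + 38/5) = 1/(-1552/5) = -5/1552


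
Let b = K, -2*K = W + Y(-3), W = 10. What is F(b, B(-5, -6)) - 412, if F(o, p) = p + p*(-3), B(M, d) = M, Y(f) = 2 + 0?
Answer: -402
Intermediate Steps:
Y(f) = 2
K = -6 (K = -(10 + 2)/2 = -½*12 = -6)
b = -6
F(o, p) = -2*p (F(o, p) = p - 3*p = -2*p)
F(b, B(-5, -6)) - 412 = -2*(-5) - 412 = 10 - 412 = -402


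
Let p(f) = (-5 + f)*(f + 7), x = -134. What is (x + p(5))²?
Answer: 17956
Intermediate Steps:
p(f) = (-5 + f)*(7 + f)
(x + p(5))² = (-134 + (-35 + 5² + 2*5))² = (-134 + (-35 + 25 + 10))² = (-134 + 0)² = (-134)² = 17956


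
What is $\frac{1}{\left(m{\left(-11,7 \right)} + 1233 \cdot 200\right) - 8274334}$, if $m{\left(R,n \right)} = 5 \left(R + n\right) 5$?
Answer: $- \frac{1}{8027834} \approx -1.2457 \cdot 10^{-7}$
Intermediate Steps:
$m{\left(R,n \right)} = 25 R + 25 n$ ($m{\left(R,n \right)} = \left(5 R + 5 n\right) 5 = 25 R + 25 n$)
$\frac{1}{\left(m{\left(-11,7 \right)} + 1233 \cdot 200\right) - 8274334} = \frac{1}{\left(\left(25 \left(-11\right) + 25 \cdot 7\right) + 1233 \cdot 200\right) - 8274334} = \frac{1}{\left(\left(-275 + 175\right) + 246600\right) - 8274334} = \frac{1}{\left(-100 + 246600\right) - 8274334} = \frac{1}{246500 - 8274334} = \frac{1}{-8027834} = - \frac{1}{8027834}$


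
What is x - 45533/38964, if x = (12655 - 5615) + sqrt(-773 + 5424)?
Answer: 274261027/38964 + sqrt(4651) ≈ 7107.0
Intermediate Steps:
x = 7040 + sqrt(4651) ≈ 7108.2
x - 45533/38964 = (7040 + sqrt(4651)) - 45533/38964 = 274261027/38964 + sqrt(4651)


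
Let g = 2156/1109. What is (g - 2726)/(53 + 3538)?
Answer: -3020978/3982419 ≈ -0.75858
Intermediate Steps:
g = 2156/1109 (g = 2156*(1/1109) = 2156/1109 ≈ 1.9441)
(g - 2726)/(53 + 3538) = (2156/1109 - 2726)/(53 + 3538) = -3020978/1109/3591 = -3020978/1109*1/3591 = -3020978/3982419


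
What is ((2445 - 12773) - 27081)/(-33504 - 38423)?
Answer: 37409/71927 ≈ 0.52010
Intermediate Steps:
((2445 - 12773) - 27081)/(-33504 - 38423) = (-10328 - 27081)/(-71927) = -37409*(-1/71927) = 37409/71927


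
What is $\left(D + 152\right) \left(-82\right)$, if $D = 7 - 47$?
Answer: $-9184$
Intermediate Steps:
$D = -40$
$\left(D + 152\right) \left(-82\right) = \left(-40 + 152\right) \left(-82\right) = 112 \left(-82\right) = -9184$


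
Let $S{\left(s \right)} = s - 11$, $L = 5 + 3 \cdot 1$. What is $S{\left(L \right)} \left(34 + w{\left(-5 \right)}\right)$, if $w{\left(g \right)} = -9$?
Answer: $-75$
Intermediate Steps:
$L = 8$ ($L = 5 + 3 = 8$)
$S{\left(s \right)} = -11 + s$
$S{\left(L \right)} \left(34 + w{\left(-5 \right)}\right) = \left(-11 + 8\right) \left(34 - 9\right) = \left(-3\right) 25 = -75$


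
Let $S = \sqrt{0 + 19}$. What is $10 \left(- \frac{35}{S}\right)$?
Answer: $- \frac{350 \sqrt{19}}{19} \approx -80.296$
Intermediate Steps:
$S = \sqrt{19} \approx 4.3589$
$10 \left(- \frac{35}{S}\right) = 10 \left(- \frac{35}{\sqrt{19}}\right) = 10 \left(- 35 \frac{\sqrt{19}}{19}\right) = 10 \left(- \frac{35 \sqrt{19}}{19}\right) = - \frac{350 \sqrt{19}}{19}$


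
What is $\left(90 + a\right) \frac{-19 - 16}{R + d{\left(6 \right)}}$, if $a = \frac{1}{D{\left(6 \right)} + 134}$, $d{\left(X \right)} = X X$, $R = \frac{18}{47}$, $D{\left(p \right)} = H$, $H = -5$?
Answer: $- \frac{3820019}{44118} \approx -86.586$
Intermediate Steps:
$D{\left(p \right)} = -5$
$R = \frac{18}{47}$ ($R = 18 \cdot \frac{1}{47} = \frac{18}{47} \approx 0.38298$)
$d{\left(X \right)} = X^{2}$
$a = \frac{1}{129}$ ($a = \frac{1}{-5 + 134} = \frac{1}{129} \approx 0.0077519$)
$\left(90 + a\right) \frac{-19 - 16}{R + d{\left(6 \right)}} = \left(90 + \frac{1}{129}\right) \frac{-19 - 16}{\frac{18}{47} + 6^{2}} = \frac{11611 \left(- \frac{35}{\frac{18}{47} + 36}\right)}{129} = \frac{11611 \left(- \frac{35}{\frac{1710}{47}}\right)}{129} = \frac{11611 \left(\left(-35\right) \frac{47}{1710}\right)}{129} = \frac{11611}{129} \left(- \frac{329}{342}\right) = - \frac{3820019}{44118}$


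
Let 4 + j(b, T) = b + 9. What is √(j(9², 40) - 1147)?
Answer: I*√1061 ≈ 32.573*I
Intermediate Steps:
j(b, T) = 5 + b (j(b, T) = -4 + (b + 9) = -4 + (9 + b) = 5 + b)
√(j(9², 40) - 1147) = √((5 + 9²) - 1147) = √((5 + 81) - 1147) = √(86 - 1147) = √(-1061) = I*√1061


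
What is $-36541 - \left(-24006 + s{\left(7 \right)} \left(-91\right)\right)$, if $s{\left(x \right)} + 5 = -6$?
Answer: $-13536$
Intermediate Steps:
$s{\left(x \right)} = -11$ ($s{\left(x \right)} = -5 - 6 = -11$)
$-36541 - \left(-24006 + s{\left(7 \right)} \left(-91\right)\right) = -36541 + \left(24006 - \left(-11\right) \left(-91\right)\right) = -36541 + \left(24006 - 1001\right) = -36541 + 23005 = -13536$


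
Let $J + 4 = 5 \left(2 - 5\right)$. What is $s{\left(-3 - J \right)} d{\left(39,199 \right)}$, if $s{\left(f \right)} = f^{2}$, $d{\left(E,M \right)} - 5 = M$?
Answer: $52224$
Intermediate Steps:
$d{\left(E,M \right)} = 5 + M$
$J = -19$ ($J = -4 + 5 \left(2 - 5\right) = -4 + 5 \left(-3\right) = -4 - 15 = -19$)
$s{\left(-3 - J \right)} d{\left(39,199 \right)} = \left(-3 - -19\right)^{2} \left(5 + 199\right) = \left(-3 + 19\right)^{2} \cdot 204 = 16^{2} \cdot 204 = 256 \cdot 204 = 52224$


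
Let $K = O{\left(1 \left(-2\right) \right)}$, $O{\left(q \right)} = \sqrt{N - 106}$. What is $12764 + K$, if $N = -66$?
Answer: $12764 + 2 i \sqrt{43} \approx 12764.0 + 13.115 i$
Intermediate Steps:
$O{\left(q \right)} = 2 i \sqrt{43}$ ($O{\left(q \right)} = \sqrt{-66 - 106} = \sqrt{-172} = 2 i \sqrt{43}$)
$K = 2 i \sqrt{43} \approx 13.115 i$
$12764 + K = 12764 + 2 i \sqrt{43}$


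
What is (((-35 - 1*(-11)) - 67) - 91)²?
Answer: 33124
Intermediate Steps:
(((-35 - 1*(-11)) - 67) - 91)² = (((-35 + 11) - 67) - 91)² = ((-24 - 67) - 91)² = (-91 - 91)² = (-182)² = 33124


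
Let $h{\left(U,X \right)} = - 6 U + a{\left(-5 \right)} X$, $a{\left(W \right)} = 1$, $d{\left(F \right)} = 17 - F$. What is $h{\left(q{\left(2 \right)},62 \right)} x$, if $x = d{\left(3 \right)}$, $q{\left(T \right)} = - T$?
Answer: $1036$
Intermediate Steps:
$h{\left(U,X \right)} = X - 6 U$ ($h{\left(U,X \right)} = - 6 U + 1 X = - 6 U + X = X - 6 U$)
$x = 14$ ($x = 17 - 3 = 14$)
$h{\left(q{\left(2 \right)},62 \right)} x = \left(62 - 6 \left(\left(-1\right) 2\right)\right) 14 = \left(62 - -12\right) 14 = \left(62 + 12\right) 14 = 74 \cdot 14 = 1036$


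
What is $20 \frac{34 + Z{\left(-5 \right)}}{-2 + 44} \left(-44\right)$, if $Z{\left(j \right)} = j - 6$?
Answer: $- \frac{10120}{21} \approx -481.9$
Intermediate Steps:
$Z{\left(j \right)} = -6 + j$ ($Z{\left(j \right)} = j - 6 = -6 + j$)
$20 \frac{34 + Z{\left(-5 \right)}}{-2 + 44} \left(-44\right) = 20 \frac{34 - 11}{-2 + 44} \left(-44\right) = 20 \frac{34 - 11}{42} \left(-44\right) = 20 \cdot 23 \cdot \frac{1}{42} \left(-44\right) = 20 \cdot \frac{23}{42} \left(-44\right) = \frac{230}{21} \left(-44\right) = - \frac{10120}{21}$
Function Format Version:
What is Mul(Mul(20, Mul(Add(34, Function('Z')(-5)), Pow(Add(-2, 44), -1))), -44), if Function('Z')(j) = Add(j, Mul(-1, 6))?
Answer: Rational(-10120, 21) ≈ -481.90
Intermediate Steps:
Function('Z')(j) = Add(-6, j) (Function('Z')(j) = Add(j, -6) = Add(-6, j))
Mul(Mul(20, Mul(Add(34, Function('Z')(-5)), Pow(Add(-2, 44), -1))), -44) = Mul(Mul(20, Mul(Add(34, Add(-6, -5)), Pow(Add(-2, 44), -1))), -44) = Mul(Mul(20, Mul(Add(34, -11), Pow(42, -1))), -44) = Mul(Mul(20, Mul(23, Rational(1, 42))), -44) = Mul(Mul(20, Rational(23, 42)), -44) = Mul(Rational(230, 21), -44) = Rational(-10120, 21)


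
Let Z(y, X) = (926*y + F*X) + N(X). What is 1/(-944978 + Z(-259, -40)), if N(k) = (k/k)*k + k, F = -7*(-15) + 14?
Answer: -1/1189652 ≈ -8.4058e-7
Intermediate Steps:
F = 119 (F = 105 + 14 = 119)
N(k) = 2*k (N(k) = 1*k + k = k + k = 2*k)
Z(y, X) = 121*X + 926*y (Z(y, X) = (926*y + 119*X) + 2*X = (119*X + 926*y) + 2*X = 121*X + 926*y)
1/(-944978 + Z(-259, -40)) = 1/(-944978 + (121*(-40) + 926*(-259))) = 1/(-944978 + (-4840 - 239834)) = 1/(-944978 - 244674) = 1/(-1189652) = -1/1189652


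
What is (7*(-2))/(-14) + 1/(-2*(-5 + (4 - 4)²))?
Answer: 11/10 ≈ 1.1000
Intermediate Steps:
(7*(-2))/(-14) + 1/(-2*(-5 + (4 - 4)²)) = -1/14*(-14) + 1/(-2*(-5 + 0²)) = 1 + 1/(-2*(-5 + 0)) = 1 + 1/(-2*(-5)) = 1 + 1/10 = 1 + ⅒ = 11/10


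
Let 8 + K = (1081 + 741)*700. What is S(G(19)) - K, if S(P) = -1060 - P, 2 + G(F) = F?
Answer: -1276469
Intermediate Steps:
G(F) = -2 + F
K = 1275392 (K = -8 + (1081 + 741)*700 = -8 + 1822*700 = -8 + 1275400 = 1275392)
S(G(19)) - K = (-1060 - (-2 + 19)) - 1*1275392 = (-1060 - 1*17) - 1275392 = (-1060 - 17) - 1275392 = -1077 - 1275392 = -1276469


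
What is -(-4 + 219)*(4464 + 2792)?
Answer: -1560040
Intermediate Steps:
-(-4 + 219)*(4464 + 2792) = -215*7256 = -1*1560040 = -1560040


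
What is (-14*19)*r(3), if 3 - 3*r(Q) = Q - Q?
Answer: -266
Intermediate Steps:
r(Q) = 1 (r(Q) = 1 - (Q - Q)/3 = 1 - 1/3*0 = 1 + 0 = 1)
(-14*19)*r(3) = -14*19*1 = -266*1 = -266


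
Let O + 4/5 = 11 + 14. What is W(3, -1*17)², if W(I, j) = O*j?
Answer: 4231249/25 ≈ 1.6925e+5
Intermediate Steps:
O = 121/5 (O = -⅘ + (11 + 14) = -⅘ + 25 = 121/5 ≈ 24.200)
W(I, j) = 121*j/5
W(3, -1*17)² = (121*(-1*17)/5)² = ((121/5)*(-17))² = (-2057/5)² = 4231249/25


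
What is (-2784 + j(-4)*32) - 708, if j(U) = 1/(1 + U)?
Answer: -10508/3 ≈ -3502.7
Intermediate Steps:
(-2784 + j(-4)*32) - 708 = (-2784 + 32/(1 - 4)) - 708 = (-2784 + 32/(-3)) - 708 = (-2784 - ⅓*32) - 708 = (-2784 - 32/3) - 708 = -8384/3 - 708 = -10508/3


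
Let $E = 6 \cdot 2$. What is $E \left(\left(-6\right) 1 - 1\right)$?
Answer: $-84$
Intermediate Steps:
$E = 12$
$E \left(\left(-6\right) 1 - 1\right) = 12 \left(\left(-6\right) 1 - 1\right) = 12 \left(-6 - 1\right) = 12 \left(-7\right) = -84$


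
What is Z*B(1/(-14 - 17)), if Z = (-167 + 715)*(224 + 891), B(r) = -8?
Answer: -4888160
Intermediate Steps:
Z = 611020 (Z = 548*1115 = 611020)
Z*B(1/(-14 - 17)) = 611020*(-8) = -4888160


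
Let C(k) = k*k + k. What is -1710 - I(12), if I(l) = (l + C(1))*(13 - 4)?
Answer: -1836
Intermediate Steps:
C(k) = k + k² (C(k) = k² + k = k + k²)
I(l) = 18 + 9*l (I(l) = (l + 1*(1 + 1))*(13 - 4) = (l + 1*2)*9 = (l + 2)*9 = (2 + l)*9 = 18 + 9*l)
-1710 - I(12) = -1710 - (18 + 9*12) = -1710 - (18 + 108) = -1710 - 1*126 = -1710 - 126 = -1836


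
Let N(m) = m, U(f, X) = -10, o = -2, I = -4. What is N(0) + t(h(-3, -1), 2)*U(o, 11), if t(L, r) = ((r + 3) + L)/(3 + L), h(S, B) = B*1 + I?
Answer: 0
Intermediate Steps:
h(S, B) = -4 + B (h(S, B) = B*1 - 4 = B - 4 = -4 + B)
t(L, r) = (3 + L + r)/(3 + L) (t(L, r) = ((3 + r) + L)/(3 + L) = (3 + L + r)/(3 + L))
N(0) + t(h(-3, -1), 2)*U(o, 11) = 0 + ((3 + (-4 - 1) + 2)/(3 + (-4 - 1)))*(-10) = 0 + ((3 - 5 + 2)/(3 - 5))*(-10) = 0 + (0/(-2))*(-10) = 0 - ½*0*(-10) = 0 + 0*(-10) = 0 + 0 = 0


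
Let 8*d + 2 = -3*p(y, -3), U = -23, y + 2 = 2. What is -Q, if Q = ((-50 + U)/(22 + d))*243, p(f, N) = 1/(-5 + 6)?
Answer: 15768/19 ≈ 829.89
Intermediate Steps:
y = 0 (y = -2 + 2 = 0)
p(f, N) = 1 (p(f, N) = 1/1 = 1)
d = -5/8 (d = -1/4 + (-3*1)/8 = -1/4 + (1/8)*(-3) = -1/4 - 3/8 = -5/8 ≈ -0.62500)
Q = -15768/19 (Q = ((-50 - 23)/(22 - 5/8))*243 = -73/171/8*243 = -73*8/171*243 = -584/171*243 = -15768/19 ≈ -829.89)
-Q = -1*(-15768/19) = 15768/19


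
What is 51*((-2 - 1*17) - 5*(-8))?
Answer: 1071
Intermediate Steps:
51*((-2 - 1*17) - 5*(-8)) = 51*((-2 - 17) + 40) = 51*(-19 + 40) = 51*21 = 1071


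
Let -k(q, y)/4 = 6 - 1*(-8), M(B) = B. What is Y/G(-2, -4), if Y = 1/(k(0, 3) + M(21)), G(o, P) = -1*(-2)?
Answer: -1/70 ≈ -0.014286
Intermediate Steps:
G(o, P) = 2
k(q, y) = -56 (k(q, y) = -4*(6 - 1*(-8)) = -4*(6 + 8) = -4*14 = -56)
Y = -1/35 (Y = 1/(-56 + 21) = 1/(-35) = -1/35 ≈ -0.028571)
Y/G(-2, -4) = -1/35/2 = (1/2)*(-1/35) = -1/70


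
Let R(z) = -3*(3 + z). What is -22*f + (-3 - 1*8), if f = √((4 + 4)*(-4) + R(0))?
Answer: -11 - 22*I*√41 ≈ -11.0 - 140.87*I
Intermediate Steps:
R(z) = -9 - 3*z
f = I*√41 (f = √((4 + 4)*(-4) + (-9 - 3*0)) = √(8*(-4) + (-9 + 0)) = √(-32 - 9) = √(-41) = I*√41 ≈ 6.4031*I)
-22*f + (-3 - 1*8) = -22*I*√41 + (-3 - 1*8) = -22*I*√41 + (-3 - 8) = -22*I*√41 - 11 = -11 - 22*I*√41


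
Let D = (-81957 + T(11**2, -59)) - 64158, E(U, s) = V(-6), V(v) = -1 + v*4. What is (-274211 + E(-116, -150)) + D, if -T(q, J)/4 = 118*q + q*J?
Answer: -448907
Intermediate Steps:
V(v) = -1 + 4*v
E(U, s) = -25 (E(U, s) = -1 + 4*(-6) = -1 - 24 = -25)
T(q, J) = -472*q - 4*J*q (T(q, J) = -4*(118*q + q*J) = -4*(118*q + J*q) = -472*q - 4*J*q)
D = -174671 (D = (-81957 - 4*11**2*(118 - 59)) - 64158 = (-81957 - 4*121*59) - 64158 = (-81957 - 28556) - 64158 = -110513 - 64158 = -174671)
(-274211 + E(-116, -150)) + D = (-274211 - 25) - 174671 = -274236 - 174671 = -448907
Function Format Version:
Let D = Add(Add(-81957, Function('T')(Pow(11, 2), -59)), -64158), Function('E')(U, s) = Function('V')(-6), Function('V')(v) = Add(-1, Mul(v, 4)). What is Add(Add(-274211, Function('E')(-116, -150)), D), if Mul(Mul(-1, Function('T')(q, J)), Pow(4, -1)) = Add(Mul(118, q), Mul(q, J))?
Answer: -448907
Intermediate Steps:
Function('V')(v) = Add(-1, Mul(4, v))
Function('E')(U, s) = -25 (Function('E')(U, s) = Add(-1, Mul(4, -6)) = Add(-1, -24) = -25)
Function('T')(q, J) = Add(Mul(-472, q), Mul(-4, J, q)) (Function('T')(q, J) = Mul(-4, Add(Mul(118, q), Mul(q, J))) = Mul(-4, Add(Mul(118, q), Mul(J, q))) = Add(Mul(-472, q), Mul(-4, J, q)))
D = -174671 (D = Add(Add(-81957, Mul(-4, Pow(11, 2), Add(118, -59))), -64158) = Add(Add(-81957, Mul(-4, 121, 59)), -64158) = Add(Add(-81957, -28556), -64158) = Add(-110513, -64158) = -174671)
Add(Add(-274211, Function('E')(-116, -150)), D) = Add(Add(-274211, -25), -174671) = Add(-274236, -174671) = -448907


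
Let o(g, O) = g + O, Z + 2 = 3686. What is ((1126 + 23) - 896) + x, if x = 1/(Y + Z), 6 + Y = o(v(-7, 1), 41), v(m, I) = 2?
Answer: 941414/3721 ≈ 253.00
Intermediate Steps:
Z = 3684 (Z = -2 + 3686 = 3684)
o(g, O) = O + g
Y = 37 (Y = -6 + (41 + 2) = -6 + 43 = 37)
x = 1/3721 (x = 1/(37 + 3684) = 1/3721 ≈ 0.00026874)
((1126 + 23) - 896) + x = ((1126 + 23) - 896) + 1/3721 = (1149 - 896) + 1/3721 = 253 + 1/3721 = 941414/3721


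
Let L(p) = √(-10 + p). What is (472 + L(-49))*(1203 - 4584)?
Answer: -1595832 - 3381*I*√59 ≈ -1.5958e+6 - 25970.0*I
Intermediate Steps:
(472 + L(-49))*(1203 - 4584) = (472 + √(-10 - 49))*(1203 - 4584) = (472 + √(-59))*(-3381) = (472 + I*√59)*(-3381) = -1595832 - 3381*I*√59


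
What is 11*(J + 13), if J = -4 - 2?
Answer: 77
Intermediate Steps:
J = -6
11*(J + 13) = 11*(-6 + 13) = 11*7 = 77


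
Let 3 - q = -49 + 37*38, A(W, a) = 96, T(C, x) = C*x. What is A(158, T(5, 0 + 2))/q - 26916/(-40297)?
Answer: 16287876/27281069 ≈ 0.59704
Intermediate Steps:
q = -1354 (q = 3 - (-49 + 37*38) = 3 - (-49 + 1406) = 3 - 1*1357 = 3 - 1357 = -1354)
A(158, T(5, 0 + 2))/q - 26916/(-40297) = 96/(-1354) - 26916/(-40297) = 96*(-1/1354) - 26916*(-1/40297) = -48/677 + 26916/40297 = 16287876/27281069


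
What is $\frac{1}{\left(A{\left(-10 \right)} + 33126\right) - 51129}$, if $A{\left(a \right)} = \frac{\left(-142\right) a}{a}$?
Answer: $- \frac{1}{18145} \approx -5.5112 \cdot 10^{-5}$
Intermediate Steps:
$A{\left(a \right)} = -142$
$\frac{1}{\left(A{\left(-10 \right)} + 33126\right) - 51129} = \frac{1}{\left(-142 + 33126\right) - 51129} = \frac{1}{32984 - 51129} = \frac{1}{-18145} = - \frac{1}{18145}$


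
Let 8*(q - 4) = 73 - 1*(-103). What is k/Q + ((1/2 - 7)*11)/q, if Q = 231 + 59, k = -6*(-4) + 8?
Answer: -1531/580 ≈ -2.6397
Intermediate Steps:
k = 32 (k = 24 + 8 = 32)
Q = 290
q = 26 (q = 4 + (73 - 1*(-103))/8 = 4 + (73 + 103)/8 = 4 + (⅛)*176 = 4 + 22 = 26)
k/Q + ((1/2 - 7)*11)/q = 32/290 + ((1/2 - 7)*11)/26 = 32*(1/290) + ((½ - 7)*11)*(1/26) = 16/145 - 13/2*11*(1/26) = 16/145 - 143/2*1/26 = 16/145 - 11/4 = -1531/580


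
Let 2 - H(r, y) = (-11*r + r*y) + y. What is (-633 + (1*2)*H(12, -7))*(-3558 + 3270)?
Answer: 52704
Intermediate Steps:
H(r, y) = 2 - y + 11*r - r*y (H(r, y) = 2 - ((-11*r + r*y) + y) = 2 - (y - 11*r + r*y) = 2 + (-y + 11*r - r*y) = 2 - y + 11*r - r*y)
(-633 + (1*2)*H(12, -7))*(-3558 + 3270) = (-633 + (1*2)*(2 - 1*(-7) + 11*12 - 1*12*(-7)))*(-3558 + 3270) = (-633 + 2*(2 + 7 + 132 + 84))*(-288) = (-633 + 2*225)*(-288) = (-633 + 450)*(-288) = -183*(-288) = 52704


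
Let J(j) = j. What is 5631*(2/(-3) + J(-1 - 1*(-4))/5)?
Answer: -1877/5 ≈ -375.40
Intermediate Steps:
5631*(2/(-3) + J(-1 - 1*(-4))/5) = 5631*(2/(-3) + (-1 - 1*(-4))/5) = 5631*(2*(-⅓) + (-1 + 4)*(⅕)) = 5631*(-⅔ + 3*(⅕)) = 5631*(-⅔ + ⅗) = 5631*(-1/15) = -1877/5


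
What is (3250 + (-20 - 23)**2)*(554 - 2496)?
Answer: -9902258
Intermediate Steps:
(3250 + (-20 - 23)**2)*(554 - 2496) = (3250 + (-43)**2)*(-1942) = (3250 + 1849)*(-1942) = 5099*(-1942) = -9902258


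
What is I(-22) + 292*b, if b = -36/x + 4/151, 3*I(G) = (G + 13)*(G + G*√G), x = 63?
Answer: -98430/1057 + 66*I*√22 ≈ -93.122 + 309.57*I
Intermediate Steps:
I(G) = (13 + G)*(G + G^(3/2))/3 (I(G) = ((G + 13)*(G + G*√G))/3 = ((13 + G)*(G + G^(3/2)))/3 = (13 + G)*(G + G^(3/2))/3)
b = -576/1057 (b = -36/63 + 4/151 = -36*1/63 + 4*(1/151) = -4/7 + 4/151 = -576/1057 ≈ -0.54494)
I(-22) + 292*b = ((⅓)*(-22)² + (-22)^(5/2)/3 + (13/3)*(-22) + 13*(-22)^(3/2)/3) + 292*(-576/1057) = ((⅓)*484 + (484*I*√22)/3 - 286/3 + 13*(-22*I*√22)/3) - 168192/1057 = (484/3 + 484*I*√22/3 - 286/3 - 286*I*√22/3) - 168192/1057 = (66 + 66*I*√22) - 168192/1057 = -98430/1057 + 66*I*√22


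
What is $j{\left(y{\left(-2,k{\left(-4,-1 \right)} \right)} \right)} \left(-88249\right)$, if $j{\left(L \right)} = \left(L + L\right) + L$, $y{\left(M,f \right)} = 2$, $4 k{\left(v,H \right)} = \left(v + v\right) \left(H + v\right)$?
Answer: $-529494$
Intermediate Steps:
$k{\left(v,H \right)} = \frac{v \left(H + v\right)}{2}$ ($k{\left(v,H \right)} = \frac{\left(v + v\right) \left(H + v\right)}{4} = \frac{2 v \left(H + v\right)}{4} = \frac{v \left(H + v\right)}{2}$)
$j{\left(L \right)} = 3 L$ ($j{\left(L \right)} = 2 L + L = 3 L$)
$j{\left(y{\left(-2,k{\left(-4,-1 \right)} \right)} \right)} \left(-88249\right) = 3 \cdot 2 \left(-88249\right) = 6 \left(-88249\right) = -529494$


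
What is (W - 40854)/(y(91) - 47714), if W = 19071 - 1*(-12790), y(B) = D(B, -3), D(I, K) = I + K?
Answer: 8993/47626 ≈ 0.18883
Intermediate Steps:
y(B) = -3 + B (y(B) = B - 3 = -3 + B)
W = 31861 (W = 19071 + 12790 = 31861)
(W - 40854)/(y(91) - 47714) = (31861 - 40854)/((-3 + 91) - 47714) = -8993/(88 - 47714) = -8993/(-47626) = -8993*(-1/47626) = 8993/47626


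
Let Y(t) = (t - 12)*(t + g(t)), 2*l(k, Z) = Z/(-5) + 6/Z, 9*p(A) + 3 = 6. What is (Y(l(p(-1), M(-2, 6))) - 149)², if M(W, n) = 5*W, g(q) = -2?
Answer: 180391761/10000 ≈ 18039.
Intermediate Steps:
p(A) = ⅓ (p(A) = -⅓ + (⅑)*6 = -⅓ + ⅔ = ⅓)
l(k, Z) = 3/Z - Z/10 (l(k, Z) = (Z/(-5) + 6/Z)/2 = (Z*(-⅕) + 6/Z)/2 = (-Z/5 + 6/Z)/2 = (6/Z - Z/5)/2 = 3/Z - Z/10)
Y(t) = (-12 + t)*(-2 + t) (Y(t) = (t - 12)*(t - 2) = (-12 + t)*(-2 + t))
(Y(l(p(-1), M(-2, 6))) - 149)² = ((24 + (3/((5*(-2))) - (-2)/2)² - 14*(3/((5*(-2))) - (-2)/2)) - 149)² = ((24 + (3/(-10) - ⅒*(-10))² - 14*(3/(-10) - ⅒*(-10))) - 149)² = ((24 + (3*(-⅒) + 1)² - 14*(3*(-⅒) + 1)) - 149)² = ((24 + (-3/10 + 1)² - 14*(-3/10 + 1)) - 149)² = ((24 + (7/10)² - 14*7/10) - 149)² = ((24 + 49/100 - 49/5) - 149)² = (1469/100 - 149)² = (-13431/100)² = 180391761/10000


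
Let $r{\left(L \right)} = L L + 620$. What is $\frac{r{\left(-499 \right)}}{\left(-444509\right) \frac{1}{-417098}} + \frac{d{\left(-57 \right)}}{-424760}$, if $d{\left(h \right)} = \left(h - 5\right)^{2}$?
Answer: $\frac{11056122197547871}{47202410710} \approx 2.3423 \cdot 10^{5}$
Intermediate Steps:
$d{\left(h \right)} = \left(-5 + h\right)^{2}$
$r{\left(L \right)} = 620 + L^{2}$ ($r{\left(L \right)} = L^{2} + 620 = 620 + L^{2}$)
$\frac{r{\left(-499 \right)}}{\left(-444509\right) \frac{1}{-417098}} + \frac{d{\left(-57 \right)}}{-424760} = \frac{620 + \left(-499\right)^{2}}{\left(-444509\right) \frac{1}{-417098}} + \frac{\left(-5 - 57\right)^{2}}{-424760} = \frac{620 + 249001}{\left(-444509\right) \left(- \frac{1}{417098}\right)} + \left(-62\right)^{2} \left(- \frac{1}{424760}\right) = \frac{249621}{\frac{444509}{417098}} + 3844 \left(- \frac{1}{424760}\right) = 249621 \cdot \frac{417098}{444509} - \frac{961}{106190} = \frac{104116419858}{444509} - \frac{961}{106190} = \frac{11056122197547871}{47202410710}$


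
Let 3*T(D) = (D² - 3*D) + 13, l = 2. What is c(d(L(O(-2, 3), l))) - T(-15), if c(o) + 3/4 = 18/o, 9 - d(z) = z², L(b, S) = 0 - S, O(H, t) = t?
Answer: -5489/60 ≈ -91.483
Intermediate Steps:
T(D) = 13/3 - D + D²/3 (T(D) = ((D² - 3*D) + 13)/3 = (13 + D² - 3*D)/3 = 13/3 - D + D²/3)
L(b, S) = -S
d(z) = 9 - z²
c(o) = -¾ + 18/o
c(d(L(O(-2, 3), l))) - T(-15) = (-¾ + 18/(9 - (-1*2)²)) - (13/3 - 1*(-15) + (⅓)*(-15)²) = (-¾ + 18/(9 - 1*(-2)²)) - (13/3 + 15 + (⅓)*225) = (-¾ + 18/(9 - 1*4)) - (13/3 + 15 + 75) = (-¾ + 18/(9 - 4)) - 1*283/3 = (-¾ + 18/5) - 283/3 = 57/20 - 283/3 = -5489/60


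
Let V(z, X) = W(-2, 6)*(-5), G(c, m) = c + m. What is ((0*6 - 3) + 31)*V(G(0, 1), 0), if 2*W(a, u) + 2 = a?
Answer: 280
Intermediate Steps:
W(a, u) = -1 + a/2
V(z, X) = 10 (V(z, X) = (-1 + (1/2)*(-2))*(-5) = (-1 - 1)*(-5) = -2*(-5) = 10)
((0*6 - 3) + 31)*V(G(0, 1), 0) = ((0*6 - 3) + 31)*10 = ((0 - 3) + 31)*10 = (-3 + 31)*10 = 28*10 = 280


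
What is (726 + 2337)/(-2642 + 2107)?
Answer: -3063/535 ≈ -5.7252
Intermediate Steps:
(726 + 2337)/(-2642 + 2107) = 3063/(-535) = 3063*(-1/535) = -3063/535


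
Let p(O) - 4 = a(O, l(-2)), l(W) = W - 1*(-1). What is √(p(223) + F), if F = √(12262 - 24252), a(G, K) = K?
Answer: √(3 + I*√11990) ≈ 7.5013 + 7.2986*I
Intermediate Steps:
l(W) = 1 + W (l(W) = W + 1 = 1 + W)
p(O) = 3 (p(O) = 4 + (1 - 2) = 4 - 1 = 3)
F = I*√11990 (F = √(-11990) = I*√11990 ≈ 109.5*I)
√(p(223) + F) = √(3 + I*√11990)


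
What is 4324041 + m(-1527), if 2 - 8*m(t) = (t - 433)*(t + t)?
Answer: 14303245/4 ≈ 3.5758e+6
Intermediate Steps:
m(t) = ¼ - t*(-433 + t)/4 (m(t) = ¼ - (t - 433)*(t + t)/8 = ¼ - (-433 + t)*2*t/8 = ¼ - t*(-433 + t)/4)
4324041 + m(-1527) = 4324041 + (¼ - ¼*(-1527)² + (433/4)*(-1527)) = 4324041 + (¼ - ¼*2331729 - 661191/4) = 4324041 + (¼ - 2331729/4 - 661191/4) = 4324041 - 2992919/4 = 14303245/4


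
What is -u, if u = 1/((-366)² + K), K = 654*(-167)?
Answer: -1/24738 ≈ -4.0424e-5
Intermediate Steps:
K = -109218
u = 1/24738 (u = 1/((-366)² - 109218) = 1/(133956 - 109218) = 1/24738 ≈ 4.0424e-5)
-u = -1*1/24738 = -1/24738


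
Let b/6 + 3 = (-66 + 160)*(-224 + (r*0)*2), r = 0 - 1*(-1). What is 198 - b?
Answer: 126552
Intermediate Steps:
r = 1 (r = 0 + 1 = 1)
b = -126354 (b = -18 + 6*((-66 + 160)*(-224 + (1*0)*2)) = -18 + 6*(94*(-224 + 0*2)) = -18 + 6*(94*(-224 + 0)) = -18 + 6*(94*(-224)) = -18 + 6*(-21056) = -18 - 126336 = -126354)
198 - b = 198 - 1*(-126354) = 198 + 126354 = 126552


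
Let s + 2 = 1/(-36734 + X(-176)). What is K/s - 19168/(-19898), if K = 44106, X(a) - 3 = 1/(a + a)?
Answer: -2836635842548385/128635486061 ≈ -22052.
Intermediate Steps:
X(a) = 3 + 1/(2*a) (X(a) = 3 + 1/(a + a) = 3 + 1/(2*a))
s = -25858978/12929313 (s = -2 + 1/(-36734 + (3 + (1/2)/(-176))) = -2 + 1/(-36734 + (3 + (1/2)*(-1/176))) = -2 + 1/(-36734 + (3 - 1/352)) = -2 + 1/(-36734 + 1055/352) = -2 + 1/(-12929313/352) = -2 - 352/12929313 = -25858978/12929313 ≈ -2.0000)
K/s - 19168/(-19898) = 44106/(-25858978/12929313) - 19168/(-19898) = 44106*(-12929313/25858978) - 19168*(-1/19898) = -285130139589/12929489 + 9584/9949 = -2836635842548385/128635486061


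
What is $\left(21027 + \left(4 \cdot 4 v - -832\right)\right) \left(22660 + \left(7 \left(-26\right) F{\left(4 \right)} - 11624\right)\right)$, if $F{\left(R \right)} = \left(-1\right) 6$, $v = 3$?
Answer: $265688096$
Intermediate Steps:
$F{\left(R \right)} = -6$
$\left(21027 + \left(4 \cdot 4 v - -832\right)\right) \left(22660 + \left(7 \left(-26\right) F{\left(4 \right)} - 11624\right)\right) = \left(21027 + \left(4 \cdot 4 \cdot 3 - -832\right)\right) \left(22660 - \left(11624 - 7 \left(-26\right) \left(-6\right)\right)\right) = \left(21027 + \left(16 \cdot 3 + 832\right)\right) \left(22660 - 10532\right) = \left(21027 + \left(48 + 832\right)\right) \left(22660 + \left(1092 - 11624\right)\right) = \left(21027 + 880\right) \left(22660 - 10532\right) = 21907 \cdot 12128 = 265688096$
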